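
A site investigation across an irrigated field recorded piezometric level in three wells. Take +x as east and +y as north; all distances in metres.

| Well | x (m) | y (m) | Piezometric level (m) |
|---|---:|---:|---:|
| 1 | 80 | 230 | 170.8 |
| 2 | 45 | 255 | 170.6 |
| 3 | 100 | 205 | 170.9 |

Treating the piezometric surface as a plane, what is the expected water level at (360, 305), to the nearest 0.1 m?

172.8 m

Taking 1 as reference: 2−1 = (-35, 25, -0.2); 3−1 = (20, -25, +0.1).
Determinant of the coordinate differences = (-35)·(-25) − 20·25 = 375.
∂h/∂x = [(-0.2)·(-25) − (+0.1)·25] / 375 = +0.006667
∂h/∂y = [(-35)·(+0.1) − 20·(-0.2)] / 375 = +0.001333
h(360, 305) = 170.8 + (+0.006667)·(280) + (+0.001333)·(75) = 170.8 +1.867 +0.100 = 172.767 m.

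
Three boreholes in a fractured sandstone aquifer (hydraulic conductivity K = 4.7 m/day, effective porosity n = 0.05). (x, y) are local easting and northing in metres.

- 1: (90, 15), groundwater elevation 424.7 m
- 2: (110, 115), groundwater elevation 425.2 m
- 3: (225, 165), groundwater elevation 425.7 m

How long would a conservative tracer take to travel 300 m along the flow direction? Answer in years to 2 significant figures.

Taking 1 as reference: 2−1 = (20, 100, +0.5); 3−1 = (135, 150, +1.0).
Solve a·Δx + b·Δy = Δh: det = 20·150 − 135·100 = -10500.
∂h/∂x = [(+0.5)·150 − (+1.0)·100] / -10500 = +0.002381
∂h/∂y = [20·(+1.0) − 135·(+0.5)] / -10500 = +0.004524
|∇h| = √(0.002381² + 0.004524²) = 0.005112
Seepage velocity v = K·i/n = 4.7 × 0.005112 / 0.05 = 0.4805 m/day.
t = 300 / 0.4805 = 624.3 days = 1.71 years.

1.7 years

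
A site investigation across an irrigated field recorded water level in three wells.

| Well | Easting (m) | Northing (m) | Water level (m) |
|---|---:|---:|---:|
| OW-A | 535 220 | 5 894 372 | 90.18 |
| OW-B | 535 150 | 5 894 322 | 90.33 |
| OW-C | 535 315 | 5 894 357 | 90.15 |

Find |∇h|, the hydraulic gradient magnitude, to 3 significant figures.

Taking OW-A as reference: OW-B−OW-A = (-70, -50, +0.15); OW-C−OW-A = (95, -15, -0.03).
Solve a·Δx + b·Δy = Δh: det = (-70)·(-15) − 95·(-50) = 5800.
∂h/∂x = [(+0.15)·(-15) − (-0.03)·(-50)] / 5800 = -0.0006466
∂h/∂y = [(-70)·(-0.03) − 95·(+0.15)] / 5800 = -0.002095
|∇h| = √(-0.0006466² + -0.002095²) = 0.002193

0.00219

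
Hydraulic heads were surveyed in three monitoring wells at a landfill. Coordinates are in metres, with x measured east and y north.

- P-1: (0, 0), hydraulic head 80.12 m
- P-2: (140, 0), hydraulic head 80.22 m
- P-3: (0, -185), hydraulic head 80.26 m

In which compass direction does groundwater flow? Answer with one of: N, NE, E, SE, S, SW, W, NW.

NW

∂h/∂x = (80.22 − 80.12) / (140 − 0) = +0.0007143
∂h/∂y = (80.26 − 80.12) / (-185 − 0) = -0.0007568
Flow = −∇h = (-0.0007143 east, +0.0007568 north), which points northwest.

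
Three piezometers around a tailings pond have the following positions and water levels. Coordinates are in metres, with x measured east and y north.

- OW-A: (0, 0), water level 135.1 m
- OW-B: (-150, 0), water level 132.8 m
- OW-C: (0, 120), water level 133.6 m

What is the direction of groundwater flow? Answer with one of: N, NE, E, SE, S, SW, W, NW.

NW

∂h/∂x = (132.8 − 135.1) / (-150 − 0) = +0.01533
∂h/∂y = (133.6 − 135.1) / (120 − 0) = -0.01250
Flow = −∇h = (-0.01533 east, +0.01250 north), which points northwest.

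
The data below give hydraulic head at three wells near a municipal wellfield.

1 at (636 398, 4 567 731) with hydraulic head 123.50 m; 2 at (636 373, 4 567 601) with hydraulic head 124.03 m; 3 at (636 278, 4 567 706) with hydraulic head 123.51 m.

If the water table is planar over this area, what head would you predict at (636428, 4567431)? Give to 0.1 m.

Differences from 1: to 2 (Δx, Δy, Δh) = (-25, -130, +0.53); to 3 = (-120, -25, +0.01).
Solve a·Δx + b·Δy = Δh: det = (-25)·(-25) − (-120)·(-130) = -14975.
∂h/∂x = [(+0.53)·(-25) − (+0.01)·(-130)] / -14975 = +0.0007980
∂h/∂y = [(-25)·(+0.01) − (-120)·(+0.53)] / -14975 = -0.004230
h(636428, 4567431) = 123.50 + (+0.0007980)·(30) + (-0.004230)·(-300) = 123.50 +0.024 +1.269 = 124.793 m.

124.8 m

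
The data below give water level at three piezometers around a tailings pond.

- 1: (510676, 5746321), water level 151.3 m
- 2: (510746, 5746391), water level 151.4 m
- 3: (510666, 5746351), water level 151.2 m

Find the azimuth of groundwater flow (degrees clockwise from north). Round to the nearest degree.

With h = a·x + b·y + c and 1 as origin, the differences give:
  70·a + 70·b = +0.1
  (-10)·a + 30·b = -0.1
Eliminate b (×30 and ×70, subtract): 2800·a = 10.00 → a = ∂h/∂x = +0.003571
Back-substitute: b = ∂h/∂y = -0.002143.
Flow direction (−∇h) has components (-0.003571 E, +0.002143 N).
Azimuth = atan2(E, N) = atan2(-0.003571, +0.002143) = 301.0° ≈ 301°.

301°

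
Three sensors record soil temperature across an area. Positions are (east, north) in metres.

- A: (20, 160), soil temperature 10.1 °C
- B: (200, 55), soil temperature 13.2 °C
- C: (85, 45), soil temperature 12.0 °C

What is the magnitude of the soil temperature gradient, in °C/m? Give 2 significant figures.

With T = a·x + b·y + c and A as origin, the differences give:
  180·a + (-105)·b = +3.1
  65·a + (-115)·b = +1.9
Eliminate b (×(-115) and ×(-105), subtract): -13875·a = -157.00 → a = ∂T/∂x = +0.01132
Back-substitute: b = ∂T/∂y = -0.01013.
|∇f| = √(0.01132² + -0.01013²) = 0.01519 °C/m

0.015 °C/m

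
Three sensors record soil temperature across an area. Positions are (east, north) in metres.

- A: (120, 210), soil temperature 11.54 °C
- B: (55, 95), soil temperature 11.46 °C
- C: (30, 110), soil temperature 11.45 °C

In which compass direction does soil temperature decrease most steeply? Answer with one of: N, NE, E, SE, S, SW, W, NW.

SW

With T = a·x + b·y + c and A as origin, the differences give:
  (-65)·a + (-115)·b = -0.08
  (-90)·a + (-100)·b = -0.09
Eliminate b (×(-100) and ×(-115), subtract): -3850·a = -2.350 → a = ∂T/∂x = +0.0006104
Back-substitute: b = ∂T/∂y = +0.0003506.
Steepest decrease is along −∇f = (-0.0006104 E, -0.0003506 N) → southwest.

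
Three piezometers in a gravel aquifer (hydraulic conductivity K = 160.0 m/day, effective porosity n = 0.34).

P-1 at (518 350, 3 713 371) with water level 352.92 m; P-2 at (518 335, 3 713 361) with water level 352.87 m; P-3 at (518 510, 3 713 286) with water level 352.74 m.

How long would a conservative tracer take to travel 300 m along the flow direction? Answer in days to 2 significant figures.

170 days

Three-point gradient (reference P-1): Δ to P-2 = (-15, -10, -0.05), Δ to P-3 = (160, -85, -0.18).
∂h/∂x = +0.0008522, ∂h/∂y = +0.003722 (det = 2875).
|∇h| = √(0.0008522² + 0.003722²) = 0.003818
Seepage velocity v = K·i/n = 160.0 × 0.003818 / 0.34 = 1.797 m/day.
t = 300 / 1.797 = 166.9 days.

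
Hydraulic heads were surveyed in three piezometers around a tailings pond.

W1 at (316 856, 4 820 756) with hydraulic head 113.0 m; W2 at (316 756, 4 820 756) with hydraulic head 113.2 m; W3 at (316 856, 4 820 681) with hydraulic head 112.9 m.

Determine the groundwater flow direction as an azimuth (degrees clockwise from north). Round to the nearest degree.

124°

∂h/∂x = (113.2 − 113.0) / (316756 − 316856) = -0.002000
∂h/∂y = (112.9 − 113.0) / (4820681 − 4820756) = +0.001333
Flow direction (−∇h) has components (+0.002000 E, -0.001333 N).
Azimuth = atan2(E, N) = atan2(+0.002000, -0.001333) = 123.7° ≈ 124°.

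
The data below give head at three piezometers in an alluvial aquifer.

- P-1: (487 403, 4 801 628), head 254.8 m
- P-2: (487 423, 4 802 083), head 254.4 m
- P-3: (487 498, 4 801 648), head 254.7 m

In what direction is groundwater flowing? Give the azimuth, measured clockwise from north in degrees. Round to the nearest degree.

046°

With h = a·x + b·y + c and P-1 as origin, the differences give:
  20·a + 455·b = -0.4
  95·a + 20·b = -0.1
Eliminate b (×20 and ×455, subtract): -42825·a = 37.50 → a = ∂h/∂x = -0.0008757
Back-substitute: b = ∂h/∂y = -0.0008406.
Flow direction (−∇h) has components (+0.0008757 E, +0.0008406 N).
Azimuth = atan2(E, N) = atan2(+0.0008757, +0.0008406) = 46.2° ≈ 046°.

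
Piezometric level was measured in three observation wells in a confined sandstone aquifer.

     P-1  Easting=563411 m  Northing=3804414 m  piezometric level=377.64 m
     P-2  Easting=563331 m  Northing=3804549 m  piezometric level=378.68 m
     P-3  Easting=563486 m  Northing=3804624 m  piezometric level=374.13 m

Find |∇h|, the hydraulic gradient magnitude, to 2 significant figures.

0.027

Differences from P-1: to P-2 (Δx, Δy, Δh) = (-80, 135, +1.04); to P-3 = (75, 210, -3.51).
Determinant of the coordinate differences = (-80)·210 − 75·135 = -26925.
∂h/∂x = [(+1.04)·210 − (-3.51)·135] / -26925 = -0.02571
∂h/∂y = [(-80)·(-3.51) − 75·(+1.04)] / -26925 = -0.007532
|∇h| = √(-0.02571² + -0.007532²) = 0.02679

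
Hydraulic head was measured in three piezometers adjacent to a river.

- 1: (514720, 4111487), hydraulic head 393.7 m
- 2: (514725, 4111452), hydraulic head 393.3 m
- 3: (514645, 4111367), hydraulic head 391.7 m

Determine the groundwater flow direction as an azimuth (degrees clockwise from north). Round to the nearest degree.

With h = a·x + b·y + c and 1 as origin, the differences give:
  5·a + (-35)·b = -0.4
  (-75)·a + (-120)·b = -2.0
Eliminate b (×(-120) and ×(-35), subtract): -3225·a = -22.00 → a = ∂h/∂x = +0.006822
Back-substitute: b = ∂h/∂y = +0.01240.
Flow direction (−∇h) has components (-0.006822 E, -0.01240 N).
Azimuth = atan2(E, N) = atan2(-0.006822, -0.01240) = 208.8° ≈ 209°.

209°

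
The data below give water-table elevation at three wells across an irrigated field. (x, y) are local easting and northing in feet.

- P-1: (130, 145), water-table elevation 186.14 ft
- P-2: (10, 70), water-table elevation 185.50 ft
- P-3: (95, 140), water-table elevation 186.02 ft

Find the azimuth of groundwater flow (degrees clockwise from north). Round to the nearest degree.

216°

Three-point gradient (reference P-1): Δ to P-2 = (-120, -75, -0.64), Δ to P-3 = (-35, -5, -0.12).
∂h/∂x = +0.002864, ∂h/∂y = +0.003951 (det = -2025).
Flow direction (−∇h) has components (-0.002864 E, -0.003951 N).
Azimuth = atan2(E, N) = atan2(-0.002864, -0.003951) = 215.9° ≈ 216°.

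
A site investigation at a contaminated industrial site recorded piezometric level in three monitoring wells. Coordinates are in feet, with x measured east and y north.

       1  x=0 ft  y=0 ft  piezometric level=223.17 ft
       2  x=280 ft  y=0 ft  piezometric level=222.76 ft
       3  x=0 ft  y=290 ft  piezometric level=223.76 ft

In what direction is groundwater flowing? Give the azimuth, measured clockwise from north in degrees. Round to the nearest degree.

144°

∂h/∂x = (222.76 − 223.17) / (280 − 0) = -0.001464
∂h/∂y = (223.76 − 223.17) / (290 − 0) = +0.002034
Flow direction (−∇h) has components (+0.001464 E, -0.002034 N).
Azimuth = atan2(E, N) = atan2(+0.001464, -0.002034) = 144.3° ≈ 144°.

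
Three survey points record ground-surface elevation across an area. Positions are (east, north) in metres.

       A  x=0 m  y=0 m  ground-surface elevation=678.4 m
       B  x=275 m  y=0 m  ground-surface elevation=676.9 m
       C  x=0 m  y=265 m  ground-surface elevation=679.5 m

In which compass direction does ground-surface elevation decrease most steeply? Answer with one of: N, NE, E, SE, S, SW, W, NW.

∂z/∂x = (676.9 − 678.4) / (275 − 0) = -0.005455
∂z/∂y = (679.5 − 678.4) / (265 − 0) = +0.004151
Steepest decrease is along −∇f = (+0.005455 E, -0.004151 N) → southeast.

SE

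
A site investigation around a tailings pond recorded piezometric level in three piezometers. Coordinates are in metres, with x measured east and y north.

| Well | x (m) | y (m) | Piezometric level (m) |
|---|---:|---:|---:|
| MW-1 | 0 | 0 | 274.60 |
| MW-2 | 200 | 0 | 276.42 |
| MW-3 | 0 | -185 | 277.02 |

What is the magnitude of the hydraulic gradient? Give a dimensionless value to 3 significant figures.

0.0159

∂h/∂x = (276.42 − 274.60) / (200 − 0) = +0.009100
∂h/∂y = (277.02 − 274.60) / (-185 − 0) = -0.01308
|∇h| = √(0.009100² + -0.01308²) = 0.01593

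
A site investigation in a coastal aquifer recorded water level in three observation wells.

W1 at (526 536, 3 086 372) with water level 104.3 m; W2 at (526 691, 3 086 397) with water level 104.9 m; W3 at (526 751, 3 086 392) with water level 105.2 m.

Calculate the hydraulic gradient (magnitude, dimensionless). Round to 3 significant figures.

Taking W1 as reference: W2−W1 = (155, 25, +0.6); W3−W1 = (215, 20, +0.9).
Determinant of the coordinate differences = 155·20 − 215·25 = -2275.
∂h/∂x = [(+0.6)·20 − (+0.9)·25] / -2275 = +0.004615
∂h/∂y = [155·(+0.9) − 215·(+0.6)] / -2275 = -0.004615
|∇h| = √(0.004615² + -0.004615²) = 0.006527

0.00653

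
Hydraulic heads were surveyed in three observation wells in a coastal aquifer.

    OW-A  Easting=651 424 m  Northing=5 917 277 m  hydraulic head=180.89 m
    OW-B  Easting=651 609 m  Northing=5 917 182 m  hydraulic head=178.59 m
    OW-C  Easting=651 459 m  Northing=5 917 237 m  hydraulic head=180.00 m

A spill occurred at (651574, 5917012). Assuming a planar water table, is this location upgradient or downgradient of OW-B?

Taking OW-A as reference: OW-B−OW-A = (185, -95, -2.30); OW-C−OW-A = (35, -40, -0.89).
Solve a·Δx + b·Δy = Δh: det = 185·(-40) − 35·(-95) = -4075.
∂h/∂x = [(-2.30)·(-40) − (-0.89)·(-95)] / -4075 = -0.001828
∂h/∂y = [185·(-0.89) − 35·(-2.30)] / -4075 = +0.02065
Head at (651574, 5917012) = 180.89 + (-0.001828)·(150) + (+0.02065)·(-265) = 175.14 m.
That is lower than the 178.59 m at OW-B, so the point is downgradient.

downgradient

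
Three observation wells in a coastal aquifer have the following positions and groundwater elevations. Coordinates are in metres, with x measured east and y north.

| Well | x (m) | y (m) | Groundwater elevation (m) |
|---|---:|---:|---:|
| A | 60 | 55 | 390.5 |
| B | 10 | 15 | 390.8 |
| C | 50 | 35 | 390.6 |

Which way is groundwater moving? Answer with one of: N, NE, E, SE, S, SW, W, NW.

Differences from A: to B (Δx, Δy, Δh) = (-50, -40, +0.3); to C = (-10, -20, +0.1).
Solve a·Δx + b·Δy = Δh: det = (-50)·(-20) − (-10)·(-40) = 600.
∂h/∂x = [(+0.3)·(-20) − (+0.1)·(-40)] / 600 = -0.003333
∂h/∂y = [(-50)·(+0.1) − (-10)·(+0.3)] / 600 = -0.003333
Flow = −∇h = (+0.003333 east, +0.003333 north), which points northeast.

NE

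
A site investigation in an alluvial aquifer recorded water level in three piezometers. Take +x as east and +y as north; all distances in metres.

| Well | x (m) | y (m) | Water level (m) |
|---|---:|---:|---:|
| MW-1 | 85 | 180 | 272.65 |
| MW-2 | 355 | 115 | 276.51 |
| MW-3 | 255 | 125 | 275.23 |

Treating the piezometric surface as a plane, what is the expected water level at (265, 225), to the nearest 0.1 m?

Three-point gradient (reference MW-1): Δ to MW-2 = (270, -65, +3.86), Δ to MW-3 = (170, -55, +2.58).
∂h/∂x = +0.01174, ∂h/∂y = -0.01063 (det = -3800).
h(265, 225) = 272.65 + (+0.01174)·(180) + (-0.01063)·(45) = 272.65 +2.113 -0.478 = 274.284 m.

274.3 m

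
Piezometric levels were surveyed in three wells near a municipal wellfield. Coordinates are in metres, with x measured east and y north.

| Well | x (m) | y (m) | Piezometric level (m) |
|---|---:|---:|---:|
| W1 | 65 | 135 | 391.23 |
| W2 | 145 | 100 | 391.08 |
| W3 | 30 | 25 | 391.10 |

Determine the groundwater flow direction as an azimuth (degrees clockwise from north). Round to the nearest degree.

143°

Taking W1 as reference: W2−W1 = (80, -35, -0.15); W3−W1 = (-35, -110, -0.13).
Determinant of the coordinate differences = 80·(-110) − (-35)·(-35) = -10025.
∂h/∂x = [(-0.15)·(-110) − (-0.13)·(-35)] / -10025 = -0.001192
∂h/∂y = [80·(-0.13) − (-35)·(-0.15)] / -10025 = +0.001561
Flow direction (−∇h) has components (+0.001192 E, -0.001561 N).
Azimuth = atan2(E, N) = atan2(+0.001192, -0.001561) = 142.6° ≈ 143°.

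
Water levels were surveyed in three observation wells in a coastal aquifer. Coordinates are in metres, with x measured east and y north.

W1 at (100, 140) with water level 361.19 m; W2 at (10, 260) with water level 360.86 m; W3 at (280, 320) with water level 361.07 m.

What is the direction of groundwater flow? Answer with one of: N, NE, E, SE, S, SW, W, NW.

Differences from W1: to W2 (Δx, Δy, Δh) = (-90, 120, -0.33); to W3 = (180, 180, -0.12).
Solve a·Δx + b·Δy = Δh: det = (-90)·180 − 180·120 = -37800.
∂h/∂x = [(-0.33)·180 − (-0.12)·120] / -37800 = +0.001190
∂h/∂y = [(-90)·(-0.12) − 180·(-0.33)] / -37800 = -0.001857
Flow = −∇h = (-0.001190 east, +0.001857 north), which points northwest.

NW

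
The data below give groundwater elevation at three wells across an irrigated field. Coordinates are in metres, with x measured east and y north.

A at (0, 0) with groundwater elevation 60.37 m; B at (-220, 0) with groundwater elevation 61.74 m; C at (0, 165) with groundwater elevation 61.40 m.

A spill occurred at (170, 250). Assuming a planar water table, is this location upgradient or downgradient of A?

upgradient

∂h/∂x = (61.74 − 60.37) / (-220 − 0) = -0.006227
∂h/∂y = (61.40 − 60.37) / (165 − 0) = +0.006242
Head at (170, 250) = 60.37 + (-0.006227)·(170) + (+0.006242)·(250) = 60.87 m.
That is higher than the 60.37 m at A, so the point is upgradient.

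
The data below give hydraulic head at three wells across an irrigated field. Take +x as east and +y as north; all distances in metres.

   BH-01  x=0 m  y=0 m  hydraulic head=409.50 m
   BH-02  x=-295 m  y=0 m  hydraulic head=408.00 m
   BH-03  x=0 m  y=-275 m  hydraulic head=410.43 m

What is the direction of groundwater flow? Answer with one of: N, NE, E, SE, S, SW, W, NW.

∂h/∂x = (408.00 − 409.50) / (-295 − 0) = +0.005085
∂h/∂y = (410.43 − 409.50) / (-275 − 0) = -0.003382
Flow = −∇h = (-0.005085 east, +0.003382 north), which points northwest.

NW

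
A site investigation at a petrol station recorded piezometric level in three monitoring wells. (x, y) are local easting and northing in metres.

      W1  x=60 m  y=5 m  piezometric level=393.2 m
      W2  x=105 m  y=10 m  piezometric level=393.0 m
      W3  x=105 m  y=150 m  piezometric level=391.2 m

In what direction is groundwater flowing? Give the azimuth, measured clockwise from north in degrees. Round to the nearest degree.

013°

Taking W1 as reference: W2−W1 = (45, 5, -0.2); W3−W1 = (45, 145, -2.0).
Solve a·Δx + b·Δy = Δh: det = 45·145 − 45·5 = 6300.
∂h/∂x = [(-0.2)·145 − (-2.0)·5] / 6300 = -0.003016
∂h/∂y = [45·(-2.0) − 45·(-0.2)] / 6300 = -0.01286
Flow direction (−∇h) has components (+0.003016 E, +0.01286 N).
Azimuth = atan2(E, N) = atan2(+0.003016, +0.01286) = 13.2° ≈ 013°.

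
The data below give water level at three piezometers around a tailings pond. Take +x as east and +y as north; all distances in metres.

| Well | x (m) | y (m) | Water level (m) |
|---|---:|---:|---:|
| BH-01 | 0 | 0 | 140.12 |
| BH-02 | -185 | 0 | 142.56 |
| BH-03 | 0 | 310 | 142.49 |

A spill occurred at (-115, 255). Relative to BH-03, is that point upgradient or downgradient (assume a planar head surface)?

upgradient

∂h/∂x = (142.56 − 140.12) / (-185 − 0) = -0.01319
∂h/∂y = (142.49 − 140.12) / (310 − 0) = +0.007645
Head at (-115, 255) = 140.12 + (-0.01319)·(-115) + (+0.007645)·(255) = 143.59 m.
That is higher than the 142.49 m at BH-03, so the point is upgradient.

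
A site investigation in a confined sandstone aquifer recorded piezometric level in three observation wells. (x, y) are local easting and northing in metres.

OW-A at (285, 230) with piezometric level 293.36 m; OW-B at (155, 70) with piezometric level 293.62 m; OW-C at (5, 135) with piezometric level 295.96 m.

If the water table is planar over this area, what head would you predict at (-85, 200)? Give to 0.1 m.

Three-point gradient (reference OW-A): Δ to OW-B = (-130, -160, +0.26), Δ to OW-C = (-280, -95, +2.60).
∂h/∂x = -0.01206, ∂h/∂y = +0.008173 (det = -32450).
h(-85, 200) = 293.36 + (-0.01206)·(-370) + (+0.008173)·(-30) = 293.36 +4.462 -0.245 = 297.576 m.

297.6 m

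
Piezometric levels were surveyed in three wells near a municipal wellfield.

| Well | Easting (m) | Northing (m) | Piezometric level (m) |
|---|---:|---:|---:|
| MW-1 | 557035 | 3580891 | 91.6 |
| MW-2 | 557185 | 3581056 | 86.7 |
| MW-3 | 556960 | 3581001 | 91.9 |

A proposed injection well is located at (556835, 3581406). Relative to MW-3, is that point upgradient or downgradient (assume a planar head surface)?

downgradient

Taking MW-1 as reference: MW-2−MW-1 = (150, 165, -4.9); MW-3−MW-1 = (-75, 110, +0.3).
Solve a·Δx + b·Δy = Δh: det = 150·110 − (-75)·165 = 28875.
∂h/∂x = [(-4.9)·110 − (+0.3)·165] / 28875 = -0.02038
∂h/∂y = [150·(+0.3) − (-75)·(-4.9)] / 28875 = -0.01117
Head at (556835, 3581406) = 91.6 + (-0.02038)·(-200) + (-0.01117)·(515) = 89.92 m.
That is lower than the 91.9 m at MW-3, so the point is downgradient.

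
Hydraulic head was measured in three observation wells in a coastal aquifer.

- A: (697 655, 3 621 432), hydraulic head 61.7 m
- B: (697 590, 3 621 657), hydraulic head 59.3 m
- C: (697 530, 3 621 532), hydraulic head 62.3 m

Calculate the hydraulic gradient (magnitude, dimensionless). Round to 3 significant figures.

0.0234

With h = a·x + b·y + c and A as origin, the differences give:
  (-65)·a + 225·b = -2.4
  (-125)·a + 100·b = +0.6
Eliminate b (×100 and ×225, subtract): 21625·a = -375.00 → a = ∂h/∂x = -0.01734
Back-substitute: b = ∂h/∂y = -0.01568.
|∇h| = √(-0.01734² + -0.01568²) = 0.02338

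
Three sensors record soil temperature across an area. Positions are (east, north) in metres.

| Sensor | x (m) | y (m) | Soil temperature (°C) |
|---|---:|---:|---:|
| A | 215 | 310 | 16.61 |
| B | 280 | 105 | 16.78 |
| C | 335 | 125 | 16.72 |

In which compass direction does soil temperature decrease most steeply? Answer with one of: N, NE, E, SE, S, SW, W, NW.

NE

Three-point gradient (reference A): Δ to B = (65, -205, +0.17), Δ to C = (120, -185, +0.11).
∂T/∂x = -0.0007078, ∂T/∂y = -0.001054 (det = 12575).
Steepest decrease is along −∇f = (+0.0007078 E, +0.001054 N) → northeast.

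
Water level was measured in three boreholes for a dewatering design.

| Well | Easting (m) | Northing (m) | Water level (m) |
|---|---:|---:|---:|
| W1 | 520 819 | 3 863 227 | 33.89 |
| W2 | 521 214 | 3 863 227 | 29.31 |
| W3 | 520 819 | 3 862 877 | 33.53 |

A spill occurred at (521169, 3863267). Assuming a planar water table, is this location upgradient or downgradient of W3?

∂h/∂x = (29.31 − 33.89) / (521214 − 520819) = -0.01159
∂h/∂y = (33.53 − 33.89) / (3862877 − 3863227) = +0.001029
Head at (521169, 3863267) = 33.89 + (-0.01159)·(350) + (+0.001029)·(40) = 29.87 m.
That is lower than the 33.53 m at W3, so the point is downgradient.

downgradient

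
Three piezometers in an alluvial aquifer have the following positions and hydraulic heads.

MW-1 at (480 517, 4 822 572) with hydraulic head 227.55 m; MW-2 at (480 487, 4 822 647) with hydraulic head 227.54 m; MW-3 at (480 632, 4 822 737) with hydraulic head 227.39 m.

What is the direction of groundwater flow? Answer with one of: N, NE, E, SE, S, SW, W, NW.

With h = a·x + b·y + c and MW-1 as origin, the differences give:
  (-30)·a + 75·b = -0.01
  115·a + 165·b = -0.16
Eliminate b (×165 and ×75, subtract): -13575·a = 10.350 → a = ∂h/∂x = -0.0007624
Back-substitute: b = ∂h/∂y = -0.0004383.
Flow = −∇h = (+0.0007624 east, +0.0004383 north), which points northeast.

NE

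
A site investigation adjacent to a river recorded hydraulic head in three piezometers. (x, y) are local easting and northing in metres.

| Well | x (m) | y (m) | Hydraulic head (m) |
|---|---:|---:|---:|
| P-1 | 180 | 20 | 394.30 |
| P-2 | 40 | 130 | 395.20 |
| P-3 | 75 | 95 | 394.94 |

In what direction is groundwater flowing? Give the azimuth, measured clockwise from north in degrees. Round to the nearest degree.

149°

Taking P-1 as reference: P-2−P-1 = (-140, 110, +0.90); P-3−P-1 = (-105, 75, +0.64).
Determinant of the coordinate differences = (-140)·75 − (-105)·110 = 1050.
∂h/∂x = [(+0.90)·75 − (+0.64)·110] / 1050 = -0.002762
∂h/∂y = [(-140)·(+0.64) − (-105)·(+0.90)] / 1050 = +0.004667
Flow direction (−∇h) has components (+0.002762 E, -0.004667 N).
Azimuth = atan2(E, N) = atan2(+0.002762, -0.004667) = 149.4° ≈ 149°.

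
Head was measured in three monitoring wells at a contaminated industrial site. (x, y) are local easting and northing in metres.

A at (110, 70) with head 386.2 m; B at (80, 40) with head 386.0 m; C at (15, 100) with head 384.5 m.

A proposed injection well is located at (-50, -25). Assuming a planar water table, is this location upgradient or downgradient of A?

Three-point gradient (reference A): Δ to B = (-30, -30, -0.2), Δ to C = (-95, 30, -1.7).
∂h/∂x = +0.01520, ∂h/∂y = -0.008533 (det = -3750).
Head at (-50, -25) = 386.2 + (+0.01520)·(-160) + (-0.008533)·(-95) = 384.58 m.
That is lower than the 386.2 m at A, so the point is downgradient.

downgradient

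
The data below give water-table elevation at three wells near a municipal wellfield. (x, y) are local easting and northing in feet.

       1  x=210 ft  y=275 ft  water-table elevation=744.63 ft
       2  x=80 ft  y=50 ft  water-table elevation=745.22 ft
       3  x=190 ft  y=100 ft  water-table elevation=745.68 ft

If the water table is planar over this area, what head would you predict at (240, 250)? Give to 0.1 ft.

With h = a·x + b·y + c and 1 as origin, the differences give:
  (-130)·a + (-225)·b = +0.59
  (-20)·a + (-175)·b = +1.05
Eliminate b (×(-175) and ×(-225), subtract): 18250·a = 133.000 → a = ∂h/∂x = +0.007288
Back-substitute: b = ∂h/∂y = -0.006833.
h(240, 250) = 744.63 + (+0.007288)·(30) + (-0.006833)·(-25) = 744.63 +0.219 +0.171 = 745.019 ft.

745.0 ft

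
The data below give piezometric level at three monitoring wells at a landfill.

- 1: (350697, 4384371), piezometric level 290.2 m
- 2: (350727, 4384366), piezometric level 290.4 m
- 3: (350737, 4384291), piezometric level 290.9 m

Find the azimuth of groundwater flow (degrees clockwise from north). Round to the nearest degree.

Differences from 1: to 2 (Δx, Δy, Δh) = (30, -5, +0.2); to 3 = (40, -80, +0.7).
Determinant of the coordinate differences = 30·(-80) − 40·(-5) = -2200.
∂h/∂x = [(+0.2)·(-80) − (+0.7)·(-5)] / -2200 = +0.005682
∂h/∂y = [30·(+0.7) − 40·(+0.2)] / -2200 = -0.005909
Flow direction (−∇h) has components (-0.005682 E, +0.005909 N).
Azimuth = atan2(E, N) = atan2(-0.005682, +0.005909) = 316.1° ≈ 316°.

316°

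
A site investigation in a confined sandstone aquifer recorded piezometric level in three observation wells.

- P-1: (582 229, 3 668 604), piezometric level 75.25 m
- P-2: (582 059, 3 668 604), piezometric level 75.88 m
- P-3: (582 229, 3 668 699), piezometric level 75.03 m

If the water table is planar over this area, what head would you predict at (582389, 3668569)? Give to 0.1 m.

∂h/∂x = (75.88 − 75.25) / (582059 − 582229) = -0.003706
∂h/∂y = (75.03 − 75.25) / (3668699 − 3668604) = -0.002316
h(582389, 3668569) = 75.25 + (-0.003706)·(160) + (-0.002316)·(-35) = 75.25 -0.593 +0.081 = 74.738 m.

74.7 m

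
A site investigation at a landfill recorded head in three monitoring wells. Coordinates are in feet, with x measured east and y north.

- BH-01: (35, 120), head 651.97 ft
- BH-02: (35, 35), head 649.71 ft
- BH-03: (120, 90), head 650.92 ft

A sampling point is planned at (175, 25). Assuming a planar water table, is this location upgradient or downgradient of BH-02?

downgradient

Differences from BH-01: to BH-02 (Δx, Δy, Δh) = (0, -85, -2.26); to BH-03 = (85, -30, -1.05).
Determinant of the coordinate differences = 0·(-30) − 85·(-85) = 7225.
∂h/∂x = [(-2.26)·(-30) − (-1.05)·(-85)] / 7225 = -0.002969
∂h/∂y = [0·(-1.05) − 85·(-2.26)] / 7225 = +0.02659
Head at (175, 25) = 651.97 + (-0.002969)·(140) + (+0.02659)·(-95) = 649.03 ft.
That is lower than the 649.71 ft at BH-02, so the point is downgradient.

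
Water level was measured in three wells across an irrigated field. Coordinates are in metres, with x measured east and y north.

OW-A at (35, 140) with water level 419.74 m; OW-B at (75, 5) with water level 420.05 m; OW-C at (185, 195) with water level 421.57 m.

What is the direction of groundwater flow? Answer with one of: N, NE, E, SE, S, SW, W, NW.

With h = a·x + b·y + c and OW-A as origin, the differences give:
  40·a + (-135)·b = +0.31
  150·a + 55·b = +1.83
Eliminate b (×55 and ×(-135), subtract): 22450·a = 264.100 → a = ∂h/∂x = +0.01176
Back-substitute: b = ∂h/∂y = +0.001189.
Flow = −∇h = (-0.01176 east, -0.001189 north), which points west.

W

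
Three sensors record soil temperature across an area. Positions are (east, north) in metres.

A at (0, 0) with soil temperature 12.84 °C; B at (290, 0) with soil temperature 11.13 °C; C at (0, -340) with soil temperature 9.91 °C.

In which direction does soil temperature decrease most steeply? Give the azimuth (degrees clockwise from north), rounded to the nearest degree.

∂T/∂x = (11.13 − 12.84) / (290 − 0) = -0.005897
∂T/∂y = (9.91 − 12.84) / (-340 − 0) = +0.008618
Steepest decrease is along −∇f: components (+0.005897 E, -0.008618 N).
Azimuth = atan2(+0.005897, -0.008618) = 145.6° ≈ 146°.

146°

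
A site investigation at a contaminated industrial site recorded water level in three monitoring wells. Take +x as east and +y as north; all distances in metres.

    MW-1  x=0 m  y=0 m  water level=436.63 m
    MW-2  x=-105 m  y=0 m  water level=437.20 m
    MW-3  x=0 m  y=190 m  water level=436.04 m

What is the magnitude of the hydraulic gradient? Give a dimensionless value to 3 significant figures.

∂h/∂x = (437.20 − 436.63) / (-105 − 0) = -0.005429
∂h/∂y = (436.04 − 436.63) / (190 − 0) = -0.003105
|∇h| = √(-0.005429² + -0.003105²) = 0.006254

0.00625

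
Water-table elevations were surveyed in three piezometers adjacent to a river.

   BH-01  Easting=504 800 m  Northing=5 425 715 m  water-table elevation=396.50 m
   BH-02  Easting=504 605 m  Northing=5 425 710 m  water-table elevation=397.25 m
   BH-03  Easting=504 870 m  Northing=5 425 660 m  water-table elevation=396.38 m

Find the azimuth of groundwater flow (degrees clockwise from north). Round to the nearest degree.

055°

Differences from BH-01: to BH-02 (Δx, Δy, Δh) = (-195, -5, +0.75); to BH-03 = (70, -55, -0.12).
Determinant of the coordinate differences = (-195)·(-55) − 70·(-5) = 11075.
∂h/∂x = [(+0.75)·(-55) − (-0.12)·(-5)] / 11075 = -0.003779
∂h/∂y = [(-195)·(-0.12) − 70·(+0.75)] / 11075 = -0.002628
Flow direction (−∇h) has components (+0.003779 E, +0.002628 N).
Azimuth = atan2(E, N) = atan2(+0.003779, +0.002628) = 55.2° ≈ 055°.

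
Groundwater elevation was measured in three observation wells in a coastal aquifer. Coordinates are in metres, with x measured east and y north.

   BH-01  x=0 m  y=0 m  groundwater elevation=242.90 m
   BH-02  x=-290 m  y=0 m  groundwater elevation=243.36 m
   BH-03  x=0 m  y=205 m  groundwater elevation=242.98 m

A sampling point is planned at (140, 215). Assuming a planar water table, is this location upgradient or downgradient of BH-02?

downgradient

∂h/∂x = (243.36 − 242.90) / (-290 − 0) = -0.001586
∂h/∂y = (242.98 − 242.90) / (205 − 0) = +0.0003902
Head at (140, 215) = 242.90 + (-0.001586)·(140) + (+0.0003902)·(215) = 242.76 m.
That is lower than the 243.36 m at BH-02, so the point is downgradient.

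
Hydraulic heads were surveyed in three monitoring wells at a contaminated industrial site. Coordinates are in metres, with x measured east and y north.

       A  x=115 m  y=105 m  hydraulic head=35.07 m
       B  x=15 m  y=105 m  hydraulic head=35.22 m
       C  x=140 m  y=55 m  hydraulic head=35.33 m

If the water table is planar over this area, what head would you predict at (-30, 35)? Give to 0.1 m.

With h = a·x + b·y + c and A as origin, the differences give:
  (-100)·a + 0·b = +0.15
  25·a + (-50)·b = +0.26
Eliminate b (×(-50) and ×0, subtract): 5000·a = -7.500 → a = ∂h/∂x = -0.001500
Back-substitute: b = ∂h/∂y = -0.005950.
h(-30, 35) = 35.07 + (-0.001500)·(-145) + (-0.005950)·(-70) = 35.07 +0.217 +0.416 = 35.704 m.

35.7 m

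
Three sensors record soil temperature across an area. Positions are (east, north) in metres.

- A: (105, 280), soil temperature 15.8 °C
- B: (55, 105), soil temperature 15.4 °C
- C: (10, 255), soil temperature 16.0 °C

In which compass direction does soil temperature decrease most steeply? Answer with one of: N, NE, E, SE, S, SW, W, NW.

SE

Taking A as reference: B−A = (-50, -175, -0.4); C−A = (-95, -25, +0.2).
Determinant of the coordinate differences = (-50)·(-25) − (-95)·(-175) = -15375.
∂T/∂x = [(-0.4)·(-25) − (+0.2)·(-175)] / -15375 = -0.002927
∂T/∂y = [(-50)·(+0.2) − (-95)·(-0.4)] / -15375 = +0.003122
Steepest decrease is along −∇f = (+0.002927 E, -0.003122 N) → southeast.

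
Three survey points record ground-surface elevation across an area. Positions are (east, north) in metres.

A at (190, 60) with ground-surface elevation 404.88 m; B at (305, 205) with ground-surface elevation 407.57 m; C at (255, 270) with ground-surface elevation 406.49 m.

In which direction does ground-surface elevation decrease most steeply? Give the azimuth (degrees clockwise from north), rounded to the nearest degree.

268°

Differences from A: to B (Δx, Δy, Δh) = (115, 145, +2.69); to C = (65, 210, +1.61).
Determinant of the coordinate differences = 115·210 − 65·145 = 14725.
∂z/∂x = [(+2.69)·210 − (+1.61)·145] / 14725 = +0.02251
∂z/∂y = [115·(+1.61) − 65·(+2.69)] / 14725 = +0.0006995
Steepest decrease is along −∇f: components (-0.02251 E, -0.0006995 N).
Azimuth = atan2(-0.02251, -0.0006995) = 268.2° ≈ 268°.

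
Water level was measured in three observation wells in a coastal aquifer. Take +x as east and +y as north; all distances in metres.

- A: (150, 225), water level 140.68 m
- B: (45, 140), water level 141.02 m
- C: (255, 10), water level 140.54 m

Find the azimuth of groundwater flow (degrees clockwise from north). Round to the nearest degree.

With h = a·x + b·y + c and A as origin, the differences give:
  (-105)·a + (-85)·b = +0.34
  105·a + (-215)·b = -0.14
Eliminate b (×(-215) and ×(-85), subtract): 31500·a = -85.000 → a = ∂h/∂x = -0.002698
Back-substitute: b = ∂h/∂y = -0.0006667.
Flow direction (−∇h) has components (+0.002698 E, +0.0006667 N).
Azimuth = atan2(E, N) = atan2(+0.002698, +0.0006667) = 76.1° ≈ 076°.

076°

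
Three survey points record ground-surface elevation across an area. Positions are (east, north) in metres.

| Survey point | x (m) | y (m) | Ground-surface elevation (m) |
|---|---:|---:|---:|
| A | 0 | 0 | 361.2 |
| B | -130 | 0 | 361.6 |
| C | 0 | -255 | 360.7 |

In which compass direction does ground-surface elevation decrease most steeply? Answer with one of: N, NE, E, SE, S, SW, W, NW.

SE

∂z/∂x = (361.6 − 361.2) / (-130 − 0) = -0.003077
∂z/∂y = (360.7 − 361.2) / (-255 − 0) = +0.001961
Steepest decrease is along −∇f = (+0.003077 E, -0.001961 N) → southeast.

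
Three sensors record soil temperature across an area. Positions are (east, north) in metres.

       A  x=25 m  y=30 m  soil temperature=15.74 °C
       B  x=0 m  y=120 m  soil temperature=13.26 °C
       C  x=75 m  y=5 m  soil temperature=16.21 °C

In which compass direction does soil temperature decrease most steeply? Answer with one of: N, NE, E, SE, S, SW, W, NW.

N

Taking A as reference: B−A = (-25, 90, -2.48); C−A = (50, -25, +0.47).
Solve a·Δx + b·Δy = ΔT: det = (-25)·(-25) − 50·90 = -3875.
∂T/∂x = [(-2.48)·(-25) − (+0.47)·90] / -3875 = -0.005084
∂T/∂y = [(-25)·(+0.47) − 50·(-2.48)] / -3875 = -0.02897
Steepest decrease is along −∇f = (+0.005084 E, +0.02897 N) → north.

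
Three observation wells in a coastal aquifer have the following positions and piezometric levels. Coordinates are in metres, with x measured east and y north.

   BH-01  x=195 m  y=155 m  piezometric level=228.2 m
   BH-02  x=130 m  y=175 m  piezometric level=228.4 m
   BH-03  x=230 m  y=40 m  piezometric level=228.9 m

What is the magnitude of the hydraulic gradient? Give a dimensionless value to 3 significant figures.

0.00948

Taking BH-01 as reference: BH-02−BH-01 = (-65, 20, +0.2); BH-03−BH-01 = (35, -115, +0.7).
Determinant of the coordinate differences = (-65)·(-115) − 35·20 = 6775.
∂h/∂x = [(+0.2)·(-115) − (+0.7)·20] / 6775 = -0.005461
∂h/∂y = [(-65)·(+0.7) − 35·(+0.2)] / 6775 = -0.007749
|∇h| = √(-0.005461² + -0.007749²) = 0.00948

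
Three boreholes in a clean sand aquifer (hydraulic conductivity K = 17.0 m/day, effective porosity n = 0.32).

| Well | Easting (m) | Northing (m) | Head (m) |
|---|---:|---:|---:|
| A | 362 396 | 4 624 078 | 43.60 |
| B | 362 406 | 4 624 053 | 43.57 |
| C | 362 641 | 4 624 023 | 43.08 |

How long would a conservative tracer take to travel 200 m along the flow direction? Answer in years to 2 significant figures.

Taking A as reference: B−A = (10, -25, -0.03); C−A = (245, -55, -0.52).
Solve a·Δx + b·Δy = Δh: det = 10·(-55) − 245·(-25) = 5575.
∂h/∂x = [(-0.03)·(-55) − (-0.52)·(-25)] / 5575 = -0.002036
∂h/∂y = [10·(-0.52) − 245·(-0.03)] / 5575 = +0.0003857
|∇h| = √(-0.002036² + 0.0003857²) = 0.002072
Seepage velocity v = K·i/n = 17.0 × 0.002072 / 0.32 = 0.1101 m/day.
t = 200 / 0.1101 = 1817 days = 4.97 years.

5.0 years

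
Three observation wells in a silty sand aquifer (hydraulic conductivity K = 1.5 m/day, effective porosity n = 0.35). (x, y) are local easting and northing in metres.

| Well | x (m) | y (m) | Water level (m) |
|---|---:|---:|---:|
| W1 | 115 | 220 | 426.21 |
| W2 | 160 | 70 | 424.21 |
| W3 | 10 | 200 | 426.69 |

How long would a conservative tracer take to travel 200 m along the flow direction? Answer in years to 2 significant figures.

9.7 years

Three-point gradient (reference W1): Δ to W2 = (45, -150, -2.00), Δ to W3 = (-105, -20, +0.48).
∂h/∂x = -0.006727, ∂h/∂y = +0.01132 (det = -16650).
|∇h| = √(-0.006727² + 0.01132²) = 0.01317
Seepage velocity v = K·i/n = 1.5 × 0.01317 / 0.35 = 0.05644 m/day.
t = 200 / 0.05644 = 3544 days = 9.7 years.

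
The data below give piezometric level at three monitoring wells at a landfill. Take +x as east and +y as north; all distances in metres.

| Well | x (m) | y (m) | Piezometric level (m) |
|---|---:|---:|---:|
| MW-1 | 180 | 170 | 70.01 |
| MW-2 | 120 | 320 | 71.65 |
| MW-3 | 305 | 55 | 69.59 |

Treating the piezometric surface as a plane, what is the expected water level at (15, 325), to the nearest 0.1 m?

70.6 m

Taking MW-1 as reference: MW-2−MW-1 = (-60, 150, +1.64); MW-3−MW-1 = (125, -115, -0.42).
Determinant of the coordinate differences = (-60)·(-115) − 125·150 = -11850.
∂h/∂x = [(+1.64)·(-115) − (-0.42)·150] / -11850 = +0.01060
∂h/∂y = [(-60)·(-0.42) − 125·(+1.64)] / -11850 = +0.01517
h(15, 325) = 70.01 + (+0.01060)·(-165) + (+0.01517)·(155) = 70.01 -1.749 +2.352 = 70.613 m.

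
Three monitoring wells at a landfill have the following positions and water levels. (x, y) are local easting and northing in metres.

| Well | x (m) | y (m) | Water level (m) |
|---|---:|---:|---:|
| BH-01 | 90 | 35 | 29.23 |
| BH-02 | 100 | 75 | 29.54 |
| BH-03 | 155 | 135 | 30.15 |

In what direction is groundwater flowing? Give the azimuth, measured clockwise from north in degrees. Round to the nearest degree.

208°

Taking BH-01 as reference: BH-02−BH-01 = (10, 40, +0.31); BH-03−BH-01 = (65, 100, +0.92).
Solve a·Δx + b·Δy = Δh: det = 10·100 − 65·40 = -1600.
∂h/∂x = [(+0.31)·100 − (+0.92)·40] / -1600 = +0.003625
∂h/∂y = [10·(+0.92) − 65·(+0.31)] / -1600 = +0.006844
Flow direction (−∇h) has components (-0.003625 E, -0.006844 N).
Azimuth = atan2(E, N) = atan2(-0.003625, -0.006844) = 207.9° ≈ 208°.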